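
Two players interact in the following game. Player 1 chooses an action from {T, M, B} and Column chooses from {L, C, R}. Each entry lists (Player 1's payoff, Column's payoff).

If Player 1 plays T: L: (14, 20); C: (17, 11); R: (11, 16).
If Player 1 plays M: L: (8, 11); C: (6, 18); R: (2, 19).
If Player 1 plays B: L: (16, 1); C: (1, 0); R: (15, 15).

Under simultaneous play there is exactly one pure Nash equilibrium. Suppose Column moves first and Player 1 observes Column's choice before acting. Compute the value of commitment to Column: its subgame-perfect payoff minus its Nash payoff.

Player 1 best-responds to each possible Column move:
- L → Player 1 plays B (best of 14, 8, 16); Column gets 1.
- C → Player 1 plays T (best of 17, 6, 1); Column gets 11.
- R → Player 1 plays B (best of 11, 2, 15); Column gets 15.
Among 1, 11, 15, the best is 15 at R. Subgame-perfect outcome: (B, R) with payoffs (15, 15).
For the simultaneous game, intersect best replies.
Player 1's best replies: L→B; C→T; R→B.
Column's best replies: T→L; M→R; B→R.
The unique mutual best reply is (B, R), giving (15, 15).
Column's commitment gain: 15 − 15 = 0.

0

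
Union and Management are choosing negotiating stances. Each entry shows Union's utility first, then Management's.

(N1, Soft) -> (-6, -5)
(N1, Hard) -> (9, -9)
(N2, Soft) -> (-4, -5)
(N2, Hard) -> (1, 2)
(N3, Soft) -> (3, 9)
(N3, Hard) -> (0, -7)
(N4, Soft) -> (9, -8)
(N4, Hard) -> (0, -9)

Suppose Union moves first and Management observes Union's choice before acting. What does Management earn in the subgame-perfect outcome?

Work backward from Management's decision.
- N1 → Management plays Soft (best of -5, -9); Union gets -6.
- N2 → Management plays Hard (best of -5, 2); Union gets 1.
- N3 → Management plays Soft (best of 9, -7); Union gets 3.
- N4 → Management plays Soft (best of -8, -9); Union gets 9.
Union's induced payoffs are -6, 1, 3, 9, so Union commits to N4. Subgame-perfect outcome: (N4, Soft) with payoffs (9, -8).

-8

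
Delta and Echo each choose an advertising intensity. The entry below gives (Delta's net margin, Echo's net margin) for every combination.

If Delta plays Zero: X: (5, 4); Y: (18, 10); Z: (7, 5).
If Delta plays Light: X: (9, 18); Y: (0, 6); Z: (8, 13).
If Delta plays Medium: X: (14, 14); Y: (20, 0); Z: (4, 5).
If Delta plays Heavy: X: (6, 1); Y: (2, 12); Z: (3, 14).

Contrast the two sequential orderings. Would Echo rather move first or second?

first

If Delta leads: Echo's best replies are Zero→Y, Light→X, Medium→X, Heavy→Z; Delta's induced payoffs 18, 9, 14, 3; outcome (Zero, Y), payoffs (18, 10).
If Echo leads: Delta's best replies are X→Medium, Y→Medium, Z→Light; Echo's induced payoffs 14, 0, 13; outcome (Medium, X), payoffs (14, 14).
Echo gets 14 moving first and 10 moving second, so Echo prefers to move first.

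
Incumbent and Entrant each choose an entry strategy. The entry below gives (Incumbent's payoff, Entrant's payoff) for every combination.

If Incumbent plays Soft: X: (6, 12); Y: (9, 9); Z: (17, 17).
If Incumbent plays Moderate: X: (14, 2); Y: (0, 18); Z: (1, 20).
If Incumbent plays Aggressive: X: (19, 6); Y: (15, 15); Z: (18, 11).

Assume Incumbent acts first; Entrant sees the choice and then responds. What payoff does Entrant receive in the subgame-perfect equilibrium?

17

Solve by backward induction (Incumbent leads).
- Soft: Entrant compares 12, 9, 17 and picks Z; Incumbent would get 17.
- Moderate: Entrant compares 2, 18, 20 and picks Z; Incumbent would get 1.
- Aggressive: Entrant compares 6, 15, 11 and picks Y; Incumbent would get 15.
Incumbent's induced payoffs are 17, 1, 15, so Incumbent commits to Soft. Subgame-perfect outcome: (Soft, Z) with payoffs (17, 17).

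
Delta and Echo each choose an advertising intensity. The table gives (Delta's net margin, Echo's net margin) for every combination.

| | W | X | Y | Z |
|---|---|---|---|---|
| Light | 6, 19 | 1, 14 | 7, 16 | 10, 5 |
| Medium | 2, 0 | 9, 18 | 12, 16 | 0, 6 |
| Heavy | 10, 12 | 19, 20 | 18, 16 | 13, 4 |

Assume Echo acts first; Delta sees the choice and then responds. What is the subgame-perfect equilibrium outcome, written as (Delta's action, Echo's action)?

(Heavy, X)

Backward induction with Echo moving first.
- W → Delta plays Heavy (best of 6, 2, 10); Echo gets 12.
- X → Delta plays Heavy (best of 1, 9, 19); Echo gets 20.
- Y → Delta plays Heavy (best of 7, 12, 18); Echo gets 16.
- Z → Delta plays Heavy (best of 10, 0, 13); Echo gets 4.
Among 12, 20, 16, 4, the best is 20 at X. Subgame-perfect outcome: (Heavy, X) with payoffs (19, 20).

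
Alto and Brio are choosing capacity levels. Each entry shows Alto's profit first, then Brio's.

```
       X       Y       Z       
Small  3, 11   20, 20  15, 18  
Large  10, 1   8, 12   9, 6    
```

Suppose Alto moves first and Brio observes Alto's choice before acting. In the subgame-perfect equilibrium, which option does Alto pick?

Small

Backward induction with Alto moving first.
- Small: BR = Y, leader payoff 20.
- Large: BR = Y, leader payoff 8.
Among 20, 8, the best is 20 at Small. Subgame-perfect outcome: (Small, Y) with payoffs (20, 20).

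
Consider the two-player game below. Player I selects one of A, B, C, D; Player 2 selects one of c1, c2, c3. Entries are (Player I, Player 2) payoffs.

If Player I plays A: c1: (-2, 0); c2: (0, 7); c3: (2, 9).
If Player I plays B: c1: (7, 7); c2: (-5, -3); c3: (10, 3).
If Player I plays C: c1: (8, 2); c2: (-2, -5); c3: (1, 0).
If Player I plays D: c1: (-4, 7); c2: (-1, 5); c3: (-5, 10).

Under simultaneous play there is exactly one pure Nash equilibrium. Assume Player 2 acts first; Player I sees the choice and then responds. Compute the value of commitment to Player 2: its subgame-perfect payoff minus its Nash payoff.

Solve by backward induction (Player 2 leads).
- c1: BR = C, leader payoff 2.
- c2: BR = A, leader payoff 7.
- c3: BR = B, leader payoff 3.
Among 2, 7, 3, the best is 7 at c2. Subgame-perfect outcome: (A, c2) with payoffs (0, 7).
Under simultaneous play:
Player I's best replies: c1→C; c2→A; c3→B.
Player 2's best replies: A→c3; B→c1; C→c1; D→c3.
The unique mutual best reply is (C, c1), giving (8, 2).
Player 2's commitment gain: 7 − 2 = 5.

5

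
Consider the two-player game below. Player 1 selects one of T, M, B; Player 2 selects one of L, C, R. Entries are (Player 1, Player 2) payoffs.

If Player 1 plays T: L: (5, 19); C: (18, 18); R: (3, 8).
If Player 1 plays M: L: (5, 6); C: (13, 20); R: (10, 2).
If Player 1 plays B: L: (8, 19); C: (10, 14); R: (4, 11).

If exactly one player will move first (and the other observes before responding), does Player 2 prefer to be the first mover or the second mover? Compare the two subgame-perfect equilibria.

If Player 1 leads: Player 2's best replies are T→L, M→C, B→L; Player 1's induced payoffs 5, 13, 8; outcome (M, C), payoffs (13, 20).
If Player 2 leads: Player 1's best replies are L→B, C→T, R→M; Player 2's induced payoffs 19, 18, 2; outcome (B, L), payoffs (8, 19).
Player 2 gets 19 moving first and 20 moving second, so Player 2 prefers to move second.

second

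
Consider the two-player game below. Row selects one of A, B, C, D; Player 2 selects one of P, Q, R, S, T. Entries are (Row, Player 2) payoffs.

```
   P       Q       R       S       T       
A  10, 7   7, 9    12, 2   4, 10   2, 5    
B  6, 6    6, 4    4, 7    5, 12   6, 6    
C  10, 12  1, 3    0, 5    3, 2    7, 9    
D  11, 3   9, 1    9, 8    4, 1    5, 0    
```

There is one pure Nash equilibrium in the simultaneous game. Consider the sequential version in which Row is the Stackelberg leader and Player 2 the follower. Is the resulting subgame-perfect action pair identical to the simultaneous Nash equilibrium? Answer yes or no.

Solve by backward induction (Row leads).
- A: BR = S, leader payoff 4.
- B: BR = S, leader payoff 5.
- C: BR = P, leader payoff 10.
- D: BR = R, leader payoff 9.
Row's induced payoffs are 4, 5, 10, 9, so Row commits to C. Subgame-perfect outcome: (C, P) with payoffs (10, 12).
Under simultaneous play:
Row's best replies: P→D; Q→D; R→A; S→B; T→C.
Player 2's best replies: A→S; B→S; C→P; D→R.
The unique mutual best reply is (B, S), giving (5, 12).
Sequential outcome (C, P) differs from the Nash profile (B, S).

no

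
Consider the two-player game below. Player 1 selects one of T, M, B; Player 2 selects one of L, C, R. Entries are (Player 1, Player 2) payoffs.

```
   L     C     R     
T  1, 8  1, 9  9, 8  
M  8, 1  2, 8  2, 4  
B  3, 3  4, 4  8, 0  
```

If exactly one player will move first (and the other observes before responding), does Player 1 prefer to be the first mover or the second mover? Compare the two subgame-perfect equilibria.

second

If Player 1 leads: Player 2's best replies are T→C, M→C, B→C; Player 1's induced payoffs 1, 2, 4; outcome (B, C), payoffs (4, 4).
If Player 2 leads: Player 1's best replies are L→M, C→B, R→T; Player 2's induced payoffs 1, 4, 8; outcome (T, R), payoffs (9, 8).
Player 1 gets 4 moving first and 9 moving second, so Player 1 prefers to move second.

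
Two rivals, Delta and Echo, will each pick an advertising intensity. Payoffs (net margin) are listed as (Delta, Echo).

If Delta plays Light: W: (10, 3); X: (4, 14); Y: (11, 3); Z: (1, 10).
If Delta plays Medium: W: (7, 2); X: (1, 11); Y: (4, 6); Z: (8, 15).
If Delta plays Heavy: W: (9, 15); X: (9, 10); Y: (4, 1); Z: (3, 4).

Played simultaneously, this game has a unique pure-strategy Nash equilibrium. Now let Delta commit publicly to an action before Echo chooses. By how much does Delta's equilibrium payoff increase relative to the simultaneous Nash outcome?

Work backward from Echo's decision.
- Light: Echo compares 3, 14, 3, 10 and picks X; Delta would get 4.
- Medium: Echo compares 2, 11, 6, 15 and picks Z; Delta would get 8.
- Heavy: Echo compares 15, 10, 1, 4 and picks W; Delta would get 9.
Maximizing over 4, 8, 9, Delta chooses Heavy. Subgame-perfect outcome: (Heavy, W) with payoffs (9, 15).
Under simultaneous play:
Delta's best replies: W→Light; X→Heavy; Y→Light; Z→Medium.
Echo's best replies: Light→X; Medium→Z; Heavy→W.
The unique mutual best reply is (Medium, Z), giving (8, 15).
Delta's commitment gain: 9 − 8 = 1.

1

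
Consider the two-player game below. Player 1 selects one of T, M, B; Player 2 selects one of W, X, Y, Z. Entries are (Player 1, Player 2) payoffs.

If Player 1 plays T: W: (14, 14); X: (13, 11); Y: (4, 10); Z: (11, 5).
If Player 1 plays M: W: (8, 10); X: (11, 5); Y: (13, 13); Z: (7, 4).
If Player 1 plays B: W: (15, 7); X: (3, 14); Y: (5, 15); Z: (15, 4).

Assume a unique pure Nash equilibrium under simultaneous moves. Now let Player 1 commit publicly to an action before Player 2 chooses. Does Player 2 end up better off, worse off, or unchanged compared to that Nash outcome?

better off

Solve by backward induction (Player 1 leads).
- T: BR = W, leader payoff 14.
- M: BR = Y, leader payoff 13.
- B: BR = Y, leader payoff 5.
Among 14, 13, 5, the best is 14 at T. Subgame-perfect outcome: (T, W) with payoffs (14, 14).
Under simultaneous play:
Player 1's best replies: W→B; X→T; Y→M; Z→B.
Player 2's best replies: T→W; M→Y; B→Y.
The unique mutual best reply is (M, Y), giving (13, 13).
Player 2 earns 14 sequentially versus 13 at the Nash outcome: better off.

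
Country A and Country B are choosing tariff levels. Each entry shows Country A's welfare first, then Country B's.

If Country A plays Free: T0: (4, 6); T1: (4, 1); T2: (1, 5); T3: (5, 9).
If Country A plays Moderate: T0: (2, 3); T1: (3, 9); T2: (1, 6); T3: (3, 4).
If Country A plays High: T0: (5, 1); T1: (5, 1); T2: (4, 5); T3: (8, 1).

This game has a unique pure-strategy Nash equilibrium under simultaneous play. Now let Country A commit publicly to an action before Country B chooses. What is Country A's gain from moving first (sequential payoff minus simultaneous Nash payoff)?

Work backward from Country B's decision.
- Free → Country B plays T3 (best of 6, 1, 5, 9); Country A gets 5.
- Moderate → Country B plays T1 (best of 3, 9, 6, 4); Country A gets 3.
- High → Country B plays T2 (best of 1, 1, 5, 1); Country A gets 4.
Among 5, 3, 4, the best is 5 at Free. Subgame-perfect outcome: (Free, T3) with payoffs (5, 9).
For the simultaneous game, intersect best replies.
Country A's best replies: T0→High; T1→High; T2→High; T3→High.
Country B's best replies: Free→T3; Moderate→T1; High→T2.
The unique mutual best reply is (High, T2), giving (4, 5).
Country A's commitment gain: 5 − 4 = 1.

1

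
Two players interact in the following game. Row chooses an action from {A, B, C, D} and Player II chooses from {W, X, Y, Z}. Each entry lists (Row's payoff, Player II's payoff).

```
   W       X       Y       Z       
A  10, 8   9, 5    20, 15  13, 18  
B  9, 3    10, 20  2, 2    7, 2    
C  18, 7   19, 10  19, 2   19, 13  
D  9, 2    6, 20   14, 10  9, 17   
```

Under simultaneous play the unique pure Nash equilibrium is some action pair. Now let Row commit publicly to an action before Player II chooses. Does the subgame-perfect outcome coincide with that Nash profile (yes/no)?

Backward induction with Row moving first.
- A → Player II plays Z (best of 8, 5, 15, 18); Row gets 13.
- B → Player II plays X (best of 3, 20, 2, 2); Row gets 10.
- C → Player II plays Z (best of 7, 10, 2, 13); Row gets 19.
- D → Player II plays X (best of 2, 20, 10, 17); Row gets 6.
Row's induced payoffs are 13, 10, 19, 6, so Row commits to C. Subgame-perfect outcome: (C, Z) with payoffs (19, 13).
Now find the simultaneous Nash equilibrium.
Row's best replies: W→C; X→C; Y→A; Z→C.
Player II's best replies: A→Z; B→X; C→Z; D→X.
Only (C, Z) has each player best-responding; Nash payoffs (19, 13).
Sequential outcome (C, Z) coincides with the Nash profile (C, Z).

yes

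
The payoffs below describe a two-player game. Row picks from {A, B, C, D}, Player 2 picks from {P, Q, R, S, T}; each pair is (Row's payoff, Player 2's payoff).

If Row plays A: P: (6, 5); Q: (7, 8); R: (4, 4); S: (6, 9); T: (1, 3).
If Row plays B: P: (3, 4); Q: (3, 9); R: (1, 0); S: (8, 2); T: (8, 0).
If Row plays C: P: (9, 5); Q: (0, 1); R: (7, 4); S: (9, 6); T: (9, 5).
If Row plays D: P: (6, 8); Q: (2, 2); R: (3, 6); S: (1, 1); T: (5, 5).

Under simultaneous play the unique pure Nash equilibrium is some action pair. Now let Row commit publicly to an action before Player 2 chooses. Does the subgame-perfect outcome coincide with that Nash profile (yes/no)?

yes

Backward induction with Row moving first.
- A: BR = S, leader payoff 6.
- B: BR = Q, leader payoff 3.
- C: BR = S, leader payoff 9.
- D: BR = P, leader payoff 6.
Row's induced payoffs are 6, 3, 9, 6, so Row commits to C. Subgame-perfect outcome: (C, S) with payoffs (9, 6).
Under simultaneous play:
Row's best replies: P→C; Q→A; R→C; S→C; T→C.
Player 2's best replies: A→S; B→Q; C→S; D→P.
Only (C, S) has each player best-responding; Nash payoffs (9, 6).
Sequential outcome (C, S) coincides with the Nash profile (C, S).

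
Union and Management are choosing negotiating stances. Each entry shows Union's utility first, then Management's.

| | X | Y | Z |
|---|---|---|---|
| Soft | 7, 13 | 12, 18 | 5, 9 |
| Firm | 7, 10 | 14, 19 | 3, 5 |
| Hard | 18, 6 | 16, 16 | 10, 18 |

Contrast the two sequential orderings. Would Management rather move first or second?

second

If Union leads: Management's best replies are Soft→Y, Firm→Y, Hard→Z; Union's induced payoffs 12, 14, 10; outcome (Firm, Y), payoffs (14, 19).
If Management leads: Union's best replies are X→Hard, Y→Hard, Z→Hard; Management's induced payoffs 6, 16, 18; outcome (Hard, Z), payoffs (10, 18).
Management gets 18 moving first and 19 moving second, so Management prefers to move second.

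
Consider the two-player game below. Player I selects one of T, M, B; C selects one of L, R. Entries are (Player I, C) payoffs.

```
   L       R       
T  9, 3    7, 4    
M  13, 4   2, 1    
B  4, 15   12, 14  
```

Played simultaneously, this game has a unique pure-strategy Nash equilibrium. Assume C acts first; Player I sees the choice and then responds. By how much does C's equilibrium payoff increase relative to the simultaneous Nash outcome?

10

Player I best-responds to each possible C move:
- L → Player I plays M (best of 9, 13, 4); C gets 4.
- R → Player I plays B (best of 7, 2, 12); C gets 14.
C's induced payoffs are 4, 14, so C commits to R. Subgame-perfect outcome: (B, R) with payoffs (12, 14).
Now find the simultaneous Nash equilibrium.
Player I's best replies: L→M; R→B.
C's best replies: T→R; M→L; B→L.
The unique mutual best reply is (M, L), giving (13, 4).
C's commitment gain: 14 − 4 = 10.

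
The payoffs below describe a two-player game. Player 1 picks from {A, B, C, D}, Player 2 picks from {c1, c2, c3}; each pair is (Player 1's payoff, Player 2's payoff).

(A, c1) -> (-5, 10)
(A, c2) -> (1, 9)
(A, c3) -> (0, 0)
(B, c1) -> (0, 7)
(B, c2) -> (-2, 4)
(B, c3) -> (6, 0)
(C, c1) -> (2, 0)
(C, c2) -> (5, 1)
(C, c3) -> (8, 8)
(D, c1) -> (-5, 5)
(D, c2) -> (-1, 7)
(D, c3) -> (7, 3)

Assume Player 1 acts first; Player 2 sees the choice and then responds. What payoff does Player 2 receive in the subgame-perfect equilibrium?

8

Player 2 best-responds to each possible Player 1 move:
- A → Player 2 plays c1 (best of 10, 9, 0); Player 1 gets -5.
- B → Player 2 plays c1 (best of 7, 4, 0); Player 1 gets 0.
- C → Player 2 plays c3 (best of 0, 1, 8); Player 1 gets 8.
- D → Player 2 plays c2 (best of 5, 7, 3); Player 1 gets -1.
Player 1's induced payoffs are -5, 0, 8, -1, so Player 1 commits to C. Subgame-perfect outcome: (C, c3) with payoffs (8, 8).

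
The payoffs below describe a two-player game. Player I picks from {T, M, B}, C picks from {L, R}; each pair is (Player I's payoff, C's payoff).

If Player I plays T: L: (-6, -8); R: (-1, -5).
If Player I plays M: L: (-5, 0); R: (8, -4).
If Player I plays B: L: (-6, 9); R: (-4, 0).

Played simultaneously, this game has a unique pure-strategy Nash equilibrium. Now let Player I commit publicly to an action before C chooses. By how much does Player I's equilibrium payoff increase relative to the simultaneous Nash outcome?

4

C best-responds to each possible Player I move:
- T: C compares -8, -5 and picks R; Player I would get -1.
- M: C compares 0, -4 and picks L; Player I would get -5.
- B: C compares 9, 0 and picks L; Player I would get -6.
Among -1, -5, -6, the best is -1 at T. Subgame-perfect outcome: (T, R) with payoffs (-1, -5).
Under simultaneous play:
Player I's best replies: L→M; R→M.
C's best replies: T→R; M→L; B→L.
The unique mutual best reply is (M, L), giving (-5, 0).
Player I's commitment gain: -1 − -5 = 4.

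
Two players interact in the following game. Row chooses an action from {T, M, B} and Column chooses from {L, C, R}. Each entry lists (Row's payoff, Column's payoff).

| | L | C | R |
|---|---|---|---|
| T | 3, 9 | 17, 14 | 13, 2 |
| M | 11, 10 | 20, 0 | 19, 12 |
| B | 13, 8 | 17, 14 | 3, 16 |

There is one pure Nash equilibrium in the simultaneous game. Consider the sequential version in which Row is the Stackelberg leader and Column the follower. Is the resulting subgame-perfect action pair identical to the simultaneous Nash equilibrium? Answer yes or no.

yes

Work backward from Column's decision.
- T: Column compares 9, 14, 2 and picks C; Row would get 17.
- M: Column compares 10, 0, 12 and picks R; Row would get 19.
- B: Column compares 8, 14, 16 and picks R; Row would get 3.
Maximizing over 17, 19, 3, Row chooses M. Subgame-perfect outcome: (M, R) with payoffs (19, 12).
Now find the simultaneous Nash equilibrium.
Row's best replies: L→B; C→M; R→M.
Column's best replies: T→C; M→R; B→R.
Only (M, R) has each player best-responding; Nash payoffs (19, 12).
Sequential outcome (M, R) coincides with the Nash profile (M, R).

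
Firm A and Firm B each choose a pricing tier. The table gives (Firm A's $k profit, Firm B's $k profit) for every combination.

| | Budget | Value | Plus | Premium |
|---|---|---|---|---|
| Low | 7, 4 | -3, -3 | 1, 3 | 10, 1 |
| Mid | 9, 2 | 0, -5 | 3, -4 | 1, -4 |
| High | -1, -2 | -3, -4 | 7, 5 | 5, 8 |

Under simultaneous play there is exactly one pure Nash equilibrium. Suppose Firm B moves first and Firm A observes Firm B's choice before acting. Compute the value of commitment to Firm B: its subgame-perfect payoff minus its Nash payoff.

Work backward from Firm A's decision.
- Budget: Firm A compares 7, 9, -1 and picks Mid; Firm B would get 2.
- Value: Firm A compares -3, 0, -3 and picks Mid; Firm B would get -5.
- Plus: Firm A compares 1, 3, 7 and picks High; Firm B would get 5.
- Premium: Firm A compares 10, 1, 5 and picks Low; Firm B would get 1.
Maximizing over 2, -5, 5, 1, Firm B chooses Plus. Subgame-perfect outcome: (High, Plus) with payoffs (7, 5).
Under simultaneous play:
Firm A's best replies: Budget→Mid; Value→Mid; Plus→High; Premium→Low.
Firm B's best replies: Low→Budget; Mid→Budget; High→Premium.
Only (Mid, Budget) has each player best-responding; Nash payoffs (9, 2).
Firm B's commitment gain: 5 − 2 = 3.

3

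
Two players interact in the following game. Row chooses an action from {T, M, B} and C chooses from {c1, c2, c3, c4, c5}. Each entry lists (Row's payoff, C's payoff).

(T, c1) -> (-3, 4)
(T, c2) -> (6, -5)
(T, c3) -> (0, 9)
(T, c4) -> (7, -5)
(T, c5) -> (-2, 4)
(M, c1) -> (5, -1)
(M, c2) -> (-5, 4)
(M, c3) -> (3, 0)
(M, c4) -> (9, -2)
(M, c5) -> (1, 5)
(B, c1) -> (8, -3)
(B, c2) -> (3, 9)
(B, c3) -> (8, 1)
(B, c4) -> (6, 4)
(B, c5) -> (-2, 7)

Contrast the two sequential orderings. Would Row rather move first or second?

first

If Row leads: C's best replies are T→c3, M→c5, B→c2; Row's induced payoffs 0, 1, 3; outcome (B, c2), payoffs (3, 9).
If C leads: Row's best replies are c1→B, c2→T, c3→B, c4→M, c5→M; C's induced payoffs -3, -5, 1, -2, 5; outcome (M, c5), payoffs (1, 5).
Row gets 3 moving first and 1 moving second, so Row prefers to move first.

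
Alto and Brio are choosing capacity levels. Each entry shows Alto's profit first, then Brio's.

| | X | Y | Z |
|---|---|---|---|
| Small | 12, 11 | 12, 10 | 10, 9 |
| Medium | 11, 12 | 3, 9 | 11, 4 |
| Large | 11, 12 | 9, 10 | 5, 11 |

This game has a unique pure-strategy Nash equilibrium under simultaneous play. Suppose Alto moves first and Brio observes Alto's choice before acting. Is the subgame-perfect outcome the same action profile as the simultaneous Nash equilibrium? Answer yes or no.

yes

Brio best-responds to each possible Alto move:
- Small: Brio compares 11, 10, 9 and picks X; Alto would get 12.
- Medium: Brio compares 12, 9, 4 and picks X; Alto would get 11.
- Large: Brio compares 12, 10, 11 and picks X; Alto would get 11.
Maximizing over 12, 11, 11, Alto chooses Small. Subgame-perfect outcome: (Small, X) with payoffs (12, 11).
Now find the simultaneous Nash equilibrium.
Alto's best replies: X→Small; Y→Small; Z→Medium.
Brio's best replies: Small→X; Medium→X; Large→X.
Only (Small, X) has each player best-responding; Nash payoffs (12, 11).
Sequential outcome (Small, X) coincides with the Nash profile (Small, X).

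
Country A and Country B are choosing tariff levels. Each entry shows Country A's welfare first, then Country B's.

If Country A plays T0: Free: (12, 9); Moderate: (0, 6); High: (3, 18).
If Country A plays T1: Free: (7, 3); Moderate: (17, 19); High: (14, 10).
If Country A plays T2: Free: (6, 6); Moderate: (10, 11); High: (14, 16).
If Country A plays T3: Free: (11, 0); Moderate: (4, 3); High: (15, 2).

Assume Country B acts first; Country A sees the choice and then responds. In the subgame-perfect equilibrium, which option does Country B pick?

Moderate

Backward induction with Country B moving first.
- Free: BR = T0, leader payoff 9.
- Moderate: BR = T1, leader payoff 19.
- High: BR = T3, leader payoff 2.
Country B's induced payoffs are 9, 19, 2, so Country B commits to Moderate. Subgame-perfect outcome: (T1, Moderate) with payoffs (17, 19).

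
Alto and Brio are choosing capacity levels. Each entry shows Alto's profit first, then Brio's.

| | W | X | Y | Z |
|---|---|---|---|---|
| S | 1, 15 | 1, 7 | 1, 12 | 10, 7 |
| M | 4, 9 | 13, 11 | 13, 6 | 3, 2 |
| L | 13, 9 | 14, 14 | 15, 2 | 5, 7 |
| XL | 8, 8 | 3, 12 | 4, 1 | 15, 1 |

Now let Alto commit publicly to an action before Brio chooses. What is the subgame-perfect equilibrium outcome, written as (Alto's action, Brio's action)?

(L, X)

Work backward from Brio's decision.
- S: BR = W, leader payoff 1.
- M: BR = X, leader payoff 13.
- L: BR = X, leader payoff 14.
- XL: BR = X, leader payoff 3.
Alto's induced payoffs are 1, 13, 14, 3, so Alto commits to L. Subgame-perfect outcome: (L, X) with payoffs (14, 14).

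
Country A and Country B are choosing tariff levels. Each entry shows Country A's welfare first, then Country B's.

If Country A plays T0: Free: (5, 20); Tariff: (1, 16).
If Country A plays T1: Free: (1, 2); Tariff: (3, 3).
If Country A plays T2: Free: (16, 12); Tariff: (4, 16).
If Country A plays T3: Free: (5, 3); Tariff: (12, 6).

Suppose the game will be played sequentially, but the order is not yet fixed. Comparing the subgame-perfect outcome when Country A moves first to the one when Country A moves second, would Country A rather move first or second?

second

If Country A leads: Country B's best replies are T0→Free, T1→Tariff, T2→Tariff, T3→Tariff; Country A's induced payoffs 5, 3, 4, 12; outcome (T3, Tariff), payoffs (12, 6).
If Country B leads: Country A's best replies are Free→T2, Tariff→T3; Country B's induced payoffs 12, 6; outcome (T2, Free), payoffs (16, 12).
Country A gets 12 moving first and 16 moving second, so Country A prefers to move second.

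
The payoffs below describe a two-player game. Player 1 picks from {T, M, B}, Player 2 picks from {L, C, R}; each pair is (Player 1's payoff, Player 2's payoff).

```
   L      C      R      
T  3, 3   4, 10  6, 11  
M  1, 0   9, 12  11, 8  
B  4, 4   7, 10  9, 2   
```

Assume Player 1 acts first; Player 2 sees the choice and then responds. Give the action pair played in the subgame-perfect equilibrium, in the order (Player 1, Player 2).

Player 2 best-responds to each possible Player 1 move:
- T: BR = R, leader payoff 6.
- M: BR = C, leader payoff 9.
- B: BR = C, leader payoff 7.
Player 1's induced payoffs are 6, 9, 7, so Player 1 commits to M. Subgame-perfect outcome: (M, C) with payoffs (9, 12).

(M, C)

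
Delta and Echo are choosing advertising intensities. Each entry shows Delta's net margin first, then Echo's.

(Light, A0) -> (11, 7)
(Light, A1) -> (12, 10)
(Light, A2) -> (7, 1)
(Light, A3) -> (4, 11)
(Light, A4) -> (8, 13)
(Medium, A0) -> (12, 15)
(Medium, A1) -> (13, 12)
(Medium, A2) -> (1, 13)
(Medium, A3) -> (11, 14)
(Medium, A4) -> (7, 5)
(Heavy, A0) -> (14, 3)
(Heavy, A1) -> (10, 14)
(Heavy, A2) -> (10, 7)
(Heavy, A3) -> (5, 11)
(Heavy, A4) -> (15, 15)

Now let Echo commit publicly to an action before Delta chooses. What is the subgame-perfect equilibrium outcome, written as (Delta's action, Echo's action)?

Work backward from Delta's decision.
- A0 → Delta plays Heavy (best of 11, 12, 14); Echo gets 3.
- A1 → Delta plays Medium (best of 12, 13, 10); Echo gets 12.
- A2 → Delta plays Heavy (best of 7, 1, 10); Echo gets 7.
- A3 → Delta plays Medium (best of 4, 11, 5); Echo gets 14.
- A4 → Delta plays Heavy (best of 8, 7, 15); Echo gets 15.
Among 3, 12, 7, 14, 15, the best is 15 at A4. Subgame-perfect outcome: (Heavy, A4) with payoffs (15, 15).

(Heavy, A4)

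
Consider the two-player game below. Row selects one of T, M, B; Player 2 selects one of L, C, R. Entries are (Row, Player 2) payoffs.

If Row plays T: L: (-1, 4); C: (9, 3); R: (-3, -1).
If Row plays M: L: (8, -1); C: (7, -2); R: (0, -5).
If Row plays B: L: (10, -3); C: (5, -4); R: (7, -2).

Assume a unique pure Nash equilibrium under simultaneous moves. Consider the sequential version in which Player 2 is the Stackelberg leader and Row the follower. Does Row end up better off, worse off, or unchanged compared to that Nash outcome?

better off

Work backward from Row's decision.
- L → Row plays B (best of -1, 8, 10); Player 2 gets -3.
- C → Row plays T (best of 9, 7, 5); Player 2 gets 3.
- R → Row plays B (best of -3, 0, 7); Player 2 gets -2.
Maximizing over -3, 3, -2, Player 2 chooses C. Subgame-perfect outcome: (T, C) with payoffs (9, 3).
For the simultaneous game, intersect best replies.
Row's best replies: L→B; C→T; R→B.
Player 2's best replies: T→L; M→L; B→R.
The unique mutual best reply is (B, R), giving (7, -2).
Row earns 9 sequentially versus 7 at the Nash outcome: better off.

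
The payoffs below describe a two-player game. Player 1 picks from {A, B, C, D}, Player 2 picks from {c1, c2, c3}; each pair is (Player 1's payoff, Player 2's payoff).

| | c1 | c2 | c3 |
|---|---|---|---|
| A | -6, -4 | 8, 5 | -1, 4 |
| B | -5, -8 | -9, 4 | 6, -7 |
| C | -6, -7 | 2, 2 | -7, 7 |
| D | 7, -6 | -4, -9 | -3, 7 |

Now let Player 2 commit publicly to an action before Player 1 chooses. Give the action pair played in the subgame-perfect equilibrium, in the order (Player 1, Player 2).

Backward induction with Player 2 moving first.
- c1: Player 1 compares -6, -5, -6, 7 and picks D; Player 2 would get -6.
- c2: Player 1 compares 8, -9, 2, -4 and picks A; Player 2 would get 5.
- c3: Player 1 compares -1, 6, -7, -3 and picks B; Player 2 would get -7.
Player 2's induced payoffs are -6, 5, -7, so Player 2 commits to c2. Subgame-perfect outcome: (A, c2) with payoffs (8, 5).

(A, c2)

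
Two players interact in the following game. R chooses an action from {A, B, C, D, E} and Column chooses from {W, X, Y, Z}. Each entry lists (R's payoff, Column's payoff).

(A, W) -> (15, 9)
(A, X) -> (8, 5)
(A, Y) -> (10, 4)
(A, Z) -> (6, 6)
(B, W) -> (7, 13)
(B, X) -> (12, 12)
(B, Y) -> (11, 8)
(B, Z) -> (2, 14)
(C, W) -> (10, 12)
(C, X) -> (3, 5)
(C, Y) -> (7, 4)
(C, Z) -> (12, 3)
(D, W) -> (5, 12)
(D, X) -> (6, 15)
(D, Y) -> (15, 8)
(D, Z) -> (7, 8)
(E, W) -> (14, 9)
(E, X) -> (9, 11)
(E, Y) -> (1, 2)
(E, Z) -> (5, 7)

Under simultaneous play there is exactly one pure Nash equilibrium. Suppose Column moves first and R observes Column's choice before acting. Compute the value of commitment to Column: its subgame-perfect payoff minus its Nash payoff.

Backward induction with Column moving first.
- W → R plays A (best of 15, 7, 10, 5, 14); Column gets 9.
- X → R plays B (best of 8, 12, 3, 6, 9); Column gets 12.
- Y → R plays D (best of 10, 11, 7, 15, 1); Column gets 8.
- Z → R plays C (best of 6, 2, 12, 7, 5); Column gets 3.
Among 9, 12, 8, 3, the best is 12 at X. Subgame-perfect outcome: (B, X) with payoffs (12, 12).
Under simultaneous play:
R's best replies: W→A; X→B; Y→D; Z→C.
Column's best replies: A→W; B→Z; C→W; D→X; E→X.
Only (A, W) has each player best-responding; Nash payoffs (15, 9).
Column's commitment gain: 12 − 9 = 3.

3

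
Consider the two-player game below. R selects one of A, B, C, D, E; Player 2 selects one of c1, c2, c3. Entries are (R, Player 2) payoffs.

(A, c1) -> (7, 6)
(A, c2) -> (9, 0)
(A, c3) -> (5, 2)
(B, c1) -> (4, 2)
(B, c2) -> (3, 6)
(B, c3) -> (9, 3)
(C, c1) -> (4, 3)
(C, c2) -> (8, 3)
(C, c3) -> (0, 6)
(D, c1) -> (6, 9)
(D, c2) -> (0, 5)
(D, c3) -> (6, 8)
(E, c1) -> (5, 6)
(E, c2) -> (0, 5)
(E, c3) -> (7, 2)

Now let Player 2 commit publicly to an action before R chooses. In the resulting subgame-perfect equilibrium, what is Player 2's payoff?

Backward induction with Player 2 moving first.
- c1: R compares 7, 4, 4, 6, 5 and picks A; Player 2 would get 6.
- c2: R compares 9, 3, 8, 0, 0 and picks A; Player 2 would get 0.
- c3: R compares 5, 9, 0, 6, 7 and picks B; Player 2 would get 3.
Among 6, 0, 3, the best is 6 at c1. Subgame-perfect outcome: (A, c1) with payoffs (7, 6).

6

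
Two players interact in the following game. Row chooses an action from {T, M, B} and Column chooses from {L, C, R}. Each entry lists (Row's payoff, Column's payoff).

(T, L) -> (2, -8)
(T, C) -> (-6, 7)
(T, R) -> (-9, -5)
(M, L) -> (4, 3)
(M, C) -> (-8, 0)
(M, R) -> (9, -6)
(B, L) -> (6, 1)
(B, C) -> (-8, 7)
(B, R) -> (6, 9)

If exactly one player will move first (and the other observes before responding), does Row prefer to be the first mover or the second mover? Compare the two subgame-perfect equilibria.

first

If Row leads: Column's best replies are T→C, M→L, B→R; Row's induced payoffs -6, 4, 6; outcome (B, R), payoffs (6, 9).
If Column leads: Row's best replies are L→B, C→T, R→M; Column's induced payoffs 1, 7, -6; outcome (T, C), payoffs (-6, 7).
Row gets 6 moving first and -6 moving second, so Row prefers to move first.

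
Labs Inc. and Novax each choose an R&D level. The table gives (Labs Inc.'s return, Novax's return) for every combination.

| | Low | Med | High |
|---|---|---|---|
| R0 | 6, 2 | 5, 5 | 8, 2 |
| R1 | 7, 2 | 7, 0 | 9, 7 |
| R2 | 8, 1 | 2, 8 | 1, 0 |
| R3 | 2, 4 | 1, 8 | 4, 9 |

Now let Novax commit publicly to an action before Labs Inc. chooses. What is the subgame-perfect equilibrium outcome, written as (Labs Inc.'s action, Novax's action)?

(R1, High)

Work backward from Labs Inc.'s decision.
- Low: BR = R2, leader payoff 1.
- Med: BR = R1, leader payoff 0.
- High: BR = R1, leader payoff 7.
Novax's induced payoffs are 1, 0, 7, so Novax commits to High. Subgame-perfect outcome: (R1, High) with payoffs (9, 7).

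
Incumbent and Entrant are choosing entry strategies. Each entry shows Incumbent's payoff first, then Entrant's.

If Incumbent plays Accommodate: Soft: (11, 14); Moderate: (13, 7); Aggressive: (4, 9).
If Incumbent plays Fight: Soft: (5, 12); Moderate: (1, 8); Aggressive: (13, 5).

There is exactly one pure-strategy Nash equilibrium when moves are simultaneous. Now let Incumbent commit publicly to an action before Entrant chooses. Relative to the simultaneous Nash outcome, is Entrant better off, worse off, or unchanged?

unchanged

Solve by backward induction (Incumbent leads).
- Accommodate: BR = Soft, leader payoff 11.
- Fight: BR = Soft, leader payoff 5.
Among 11, 5, the best is 11 at Accommodate. Subgame-perfect outcome: (Accommodate, Soft) with payoffs (11, 14).
Under simultaneous play:
Incumbent's best replies: Soft→Accommodate; Moderate→Accommodate; Aggressive→Fight.
Entrant's best replies: Accommodate→Soft; Fight→Soft.
Only (Accommodate, Soft) has each player best-responding; Nash payoffs (11, 14).
Entrant earns 14 sequentially versus 14 at the Nash outcome: unchanged.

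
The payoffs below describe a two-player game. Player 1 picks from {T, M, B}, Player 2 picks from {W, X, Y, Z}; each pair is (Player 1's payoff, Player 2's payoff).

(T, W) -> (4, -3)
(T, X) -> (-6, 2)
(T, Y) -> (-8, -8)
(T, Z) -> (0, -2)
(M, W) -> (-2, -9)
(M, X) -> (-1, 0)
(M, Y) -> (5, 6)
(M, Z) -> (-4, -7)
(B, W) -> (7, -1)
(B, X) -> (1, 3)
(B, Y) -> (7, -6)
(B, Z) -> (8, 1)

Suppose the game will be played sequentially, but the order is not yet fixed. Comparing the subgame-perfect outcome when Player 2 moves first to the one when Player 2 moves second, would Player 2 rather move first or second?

second

If Player 1 leads: Player 2's best replies are T→X, M→Y, B→X; Player 1's induced payoffs -6, 5, 1; outcome (M, Y), payoffs (5, 6).
If Player 2 leads: Player 1's best replies are W→B, X→B, Y→B, Z→B; Player 2's induced payoffs -1, 3, -6, 1; outcome (B, X), payoffs (1, 3).
Player 2 gets 3 moving first and 6 moving second, so Player 2 prefers to move second.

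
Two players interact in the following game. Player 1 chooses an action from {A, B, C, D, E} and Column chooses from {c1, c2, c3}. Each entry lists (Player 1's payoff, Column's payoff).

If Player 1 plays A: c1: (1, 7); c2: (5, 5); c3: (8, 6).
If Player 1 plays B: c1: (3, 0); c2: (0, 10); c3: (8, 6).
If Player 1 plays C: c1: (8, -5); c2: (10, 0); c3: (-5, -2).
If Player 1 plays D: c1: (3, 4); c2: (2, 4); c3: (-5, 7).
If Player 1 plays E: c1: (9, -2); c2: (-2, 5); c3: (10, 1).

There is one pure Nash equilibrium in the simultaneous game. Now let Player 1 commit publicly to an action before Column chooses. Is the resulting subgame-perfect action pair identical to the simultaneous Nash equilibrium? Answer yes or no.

Work backward from Column's decision.
- A → Column plays c1 (best of 7, 5, 6); Player 1 gets 1.
- B → Column plays c2 (best of 0, 10, 6); Player 1 gets 0.
- C → Column plays c2 (best of -5, 0, -2); Player 1 gets 10.
- D → Column plays c3 (best of 4, 4, 7); Player 1 gets -5.
- E → Column plays c2 (best of -2, 5, 1); Player 1 gets -2.
Maximizing over 1, 0, 10, -5, -2, Player 1 chooses C. Subgame-perfect outcome: (C, c2) with payoffs (10, 0).
Under simultaneous play:
Player 1's best replies: c1→E; c2→C; c3→E.
Column's best replies: A→c1; B→c2; C→c2; D→c3; E→c2.
Only (C, c2) has each player best-responding; Nash payoffs (10, 0).
Sequential outcome (C, c2) coincides with the Nash profile (C, c2).

yes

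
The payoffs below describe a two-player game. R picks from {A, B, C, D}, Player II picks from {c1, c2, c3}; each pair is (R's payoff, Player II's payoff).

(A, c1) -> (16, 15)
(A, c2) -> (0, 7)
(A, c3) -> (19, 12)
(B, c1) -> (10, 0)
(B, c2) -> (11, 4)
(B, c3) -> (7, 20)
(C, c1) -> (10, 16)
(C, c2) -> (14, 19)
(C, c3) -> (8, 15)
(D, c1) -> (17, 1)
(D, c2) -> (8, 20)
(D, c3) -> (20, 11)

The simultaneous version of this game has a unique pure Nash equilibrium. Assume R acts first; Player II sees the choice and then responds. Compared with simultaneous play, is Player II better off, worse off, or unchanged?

worse off

Player II best-responds to each possible R move:
- A: BR = c1, leader payoff 16.
- B: BR = c3, leader payoff 7.
- C: BR = c2, leader payoff 14.
- D: BR = c2, leader payoff 8.
Among 16, 7, 14, 8, the best is 16 at A. Subgame-perfect outcome: (A, c1) with payoffs (16, 15).
Now find the simultaneous Nash equilibrium.
R's best replies: c1→D; c2→C; c3→D.
Player II's best replies: A→c1; B→c3; C→c2; D→c2.
Only (C, c2) has each player best-responding; Nash payoffs (14, 19).
Player II earns 15 sequentially versus 19 at the Nash outcome: worse off.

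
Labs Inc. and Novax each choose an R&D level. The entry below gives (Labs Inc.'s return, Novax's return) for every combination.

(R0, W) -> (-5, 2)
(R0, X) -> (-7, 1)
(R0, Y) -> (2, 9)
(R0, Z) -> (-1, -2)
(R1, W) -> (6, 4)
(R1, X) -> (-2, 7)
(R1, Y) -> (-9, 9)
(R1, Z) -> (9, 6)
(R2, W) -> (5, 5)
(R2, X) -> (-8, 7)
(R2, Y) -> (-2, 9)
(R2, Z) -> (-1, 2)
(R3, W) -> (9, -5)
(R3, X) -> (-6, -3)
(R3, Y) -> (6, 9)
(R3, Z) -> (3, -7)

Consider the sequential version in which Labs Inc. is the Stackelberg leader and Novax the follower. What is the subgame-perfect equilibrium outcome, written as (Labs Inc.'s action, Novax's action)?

(R3, Y)

Backward induction with Labs Inc. moving first.
- R0: Novax compares 2, 1, 9, -2 and picks Y; Labs Inc. would get 2.
- R1: Novax compares 4, 7, 9, 6 and picks Y; Labs Inc. would get -9.
- R2: Novax compares 5, 7, 9, 2 and picks Y; Labs Inc. would get -2.
- R3: Novax compares -5, -3, 9, -7 and picks Y; Labs Inc. would get 6.
Among 2, -9, -2, 6, the best is 6 at R3. Subgame-perfect outcome: (R3, Y) with payoffs (6, 9).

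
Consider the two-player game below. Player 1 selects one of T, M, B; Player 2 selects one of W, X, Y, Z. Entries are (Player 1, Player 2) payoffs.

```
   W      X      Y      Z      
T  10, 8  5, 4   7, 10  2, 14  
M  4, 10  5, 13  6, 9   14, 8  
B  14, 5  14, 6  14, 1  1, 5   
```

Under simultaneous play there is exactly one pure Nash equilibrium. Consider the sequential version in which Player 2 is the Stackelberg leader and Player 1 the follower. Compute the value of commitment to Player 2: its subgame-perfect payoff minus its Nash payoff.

Player 1 best-responds to each possible Player 2 move:
- W → Player 1 plays B (best of 10, 4, 14); Player 2 gets 5.
- X → Player 1 plays B (best of 5, 5, 14); Player 2 gets 6.
- Y → Player 1 plays B (best of 7, 6, 14); Player 2 gets 1.
- Z → Player 1 plays M (best of 2, 14, 1); Player 2 gets 8.
Maximizing over 5, 6, 1, 8, Player 2 chooses Z. Subgame-perfect outcome: (M, Z) with payoffs (14, 8).
Now find the simultaneous Nash equilibrium.
Player 1's best replies: W→B; X→B; Y→B; Z→M.
Player 2's best replies: T→Z; M→X; B→X.
Only (B, X) has each player best-responding; Nash payoffs (14, 6).
Player 2's commitment gain: 8 − 6 = 2.

2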